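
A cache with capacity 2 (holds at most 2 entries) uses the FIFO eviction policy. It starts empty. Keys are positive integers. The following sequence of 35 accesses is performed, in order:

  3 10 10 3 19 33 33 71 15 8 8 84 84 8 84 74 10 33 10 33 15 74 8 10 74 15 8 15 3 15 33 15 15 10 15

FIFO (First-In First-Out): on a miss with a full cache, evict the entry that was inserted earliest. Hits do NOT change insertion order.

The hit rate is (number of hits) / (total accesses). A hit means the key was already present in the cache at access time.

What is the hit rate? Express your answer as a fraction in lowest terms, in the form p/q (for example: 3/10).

Answer: 12/35

Derivation:
FIFO simulation (capacity=2):
  1. access 3: MISS. Cache (old->new): [3]
  2. access 10: MISS. Cache (old->new): [3 10]
  3. access 10: HIT. Cache (old->new): [3 10]
  4. access 3: HIT. Cache (old->new): [3 10]
  5. access 19: MISS, evict 3. Cache (old->new): [10 19]
  6. access 33: MISS, evict 10. Cache (old->new): [19 33]
  7. access 33: HIT. Cache (old->new): [19 33]
  8. access 71: MISS, evict 19. Cache (old->new): [33 71]
  9. access 15: MISS, evict 33. Cache (old->new): [71 15]
  10. access 8: MISS, evict 71. Cache (old->new): [15 8]
  11. access 8: HIT. Cache (old->new): [15 8]
  12. access 84: MISS, evict 15. Cache (old->new): [8 84]
  13. access 84: HIT. Cache (old->new): [8 84]
  14. access 8: HIT. Cache (old->new): [8 84]
  15. access 84: HIT. Cache (old->new): [8 84]
  16. access 74: MISS, evict 8. Cache (old->new): [84 74]
  17. access 10: MISS, evict 84. Cache (old->new): [74 10]
  18. access 33: MISS, evict 74. Cache (old->new): [10 33]
  19. access 10: HIT. Cache (old->new): [10 33]
  20. access 33: HIT. Cache (old->new): [10 33]
  21. access 15: MISS, evict 10. Cache (old->new): [33 15]
  22. access 74: MISS, evict 33. Cache (old->new): [15 74]
  23. access 8: MISS, evict 15. Cache (old->new): [74 8]
  24. access 10: MISS, evict 74. Cache (old->new): [8 10]
  25. access 74: MISS, evict 8. Cache (old->new): [10 74]
  26. access 15: MISS, evict 10. Cache (old->new): [74 15]
  27. access 8: MISS, evict 74. Cache (old->new): [15 8]
  28. access 15: HIT. Cache (old->new): [15 8]
  29. access 3: MISS, evict 15. Cache (old->new): [8 3]
  30. access 15: MISS, evict 8. Cache (old->new): [3 15]
  31. access 33: MISS, evict 3. Cache (old->new): [15 33]
  32. access 15: HIT. Cache (old->new): [15 33]
  33. access 15: HIT. Cache (old->new): [15 33]
  34. access 10: MISS, evict 15. Cache (old->new): [33 10]
  35. access 15: MISS, evict 33. Cache (old->new): [10 15]
Total: 12 hits, 23 misses, 21 evictions

Hit rate = 12/35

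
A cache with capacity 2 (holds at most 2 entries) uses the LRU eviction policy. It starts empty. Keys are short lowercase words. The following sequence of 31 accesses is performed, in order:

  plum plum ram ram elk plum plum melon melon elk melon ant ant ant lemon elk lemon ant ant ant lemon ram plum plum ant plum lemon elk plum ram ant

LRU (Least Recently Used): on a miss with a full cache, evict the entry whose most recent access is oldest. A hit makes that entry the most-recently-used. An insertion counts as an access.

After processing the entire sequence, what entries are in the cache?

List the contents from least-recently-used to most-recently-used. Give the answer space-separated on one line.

LRU simulation (capacity=2):
  1. access plum: MISS. Cache (LRU->MRU): [plum]
  2. access plum: HIT. Cache (LRU->MRU): [plum]
  3. access ram: MISS. Cache (LRU->MRU): [plum ram]
  4. access ram: HIT. Cache (LRU->MRU): [plum ram]
  5. access elk: MISS, evict plum. Cache (LRU->MRU): [ram elk]
  6. access plum: MISS, evict ram. Cache (LRU->MRU): [elk plum]
  7. access plum: HIT. Cache (LRU->MRU): [elk plum]
  8. access melon: MISS, evict elk. Cache (LRU->MRU): [plum melon]
  9. access melon: HIT. Cache (LRU->MRU): [plum melon]
  10. access elk: MISS, evict plum. Cache (LRU->MRU): [melon elk]
  11. access melon: HIT. Cache (LRU->MRU): [elk melon]
  12. access ant: MISS, evict elk. Cache (LRU->MRU): [melon ant]
  13. access ant: HIT. Cache (LRU->MRU): [melon ant]
  14. access ant: HIT. Cache (LRU->MRU): [melon ant]
  15. access lemon: MISS, evict melon. Cache (LRU->MRU): [ant lemon]
  16. access elk: MISS, evict ant. Cache (LRU->MRU): [lemon elk]
  17. access lemon: HIT. Cache (LRU->MRU): [elk lemon]
  18. access ant: MISS, evict elk. Cache (LRU->MRU): [lemon ant]
  19. access ant: HIT. Cache (LRU->MRU): [lemon ant]
  20. access ant: HIT. Cache (LRU->MRU): [lemon ant]
  21. access lemon: HIT. Cache (LRU->MRU): [ant lemon]
  22. access ram: MISS, evict ant. Cache (LRU->MRU): [lemon ram]
  23. access plum: MISS, evict lemon. Cache (LRU->MRU): [ram plum]
  24. access plum: HIT. Cache (LRU->MRU): [ram plum]
  25. access ant: MISS, evict ram. Cache (LRU->MRU): [plum ant]
  26. access plum: HIT. Cache (LRU->MRU): [ant plum]
  27. access lemon: MISS, evict ant. Cache (LRU->MRU): [plum lemon]
  28. access elk: MISS, evict plum. Cache (LRU->MRU): [lemon elk]
  29. access plum: MISS, evict lemon. Cache (LRU->MRU): [elk plum]
  30. access ram: MISS, evict elk. Cache (LRU->MRU): [plum ram]
  31. access ant: MISS, evict plum. Cache (LRU->MRU): [ram ant]
Total: 13 hits, 18 misses, 16 evictions

Answer: ram ant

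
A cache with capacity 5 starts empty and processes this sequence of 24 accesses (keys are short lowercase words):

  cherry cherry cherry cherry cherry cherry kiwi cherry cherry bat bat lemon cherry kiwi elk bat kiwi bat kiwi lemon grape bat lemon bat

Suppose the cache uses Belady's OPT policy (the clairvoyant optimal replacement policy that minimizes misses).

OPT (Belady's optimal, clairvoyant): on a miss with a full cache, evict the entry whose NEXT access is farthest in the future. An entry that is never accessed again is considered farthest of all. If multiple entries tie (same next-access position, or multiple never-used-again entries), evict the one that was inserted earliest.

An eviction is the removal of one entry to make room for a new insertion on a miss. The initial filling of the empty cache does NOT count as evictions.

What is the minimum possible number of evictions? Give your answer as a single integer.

OPT (Belady) simulation (capacity=5):
  1. access cherry: MISS. Cache: [cherry]
  2. access cherry: HIT. Next use of cherry: step 3. Cache: [cherry]
  3. access cherry: HIT. Next use of cherry: step 4. Cache: [cherry]
  4. access cherry: HIT. Next use of cherry: step 5. Cache: [cherry]
  5. access cherry: HIT. Next use of cherry: step 6. Cache: [cherry]
  6. access cherry: HIT. Next use of cherry: step 8. Cache: [cherry]
  7. access kiwi: MISS. Cache: [cherry kiwi]
  8. access cherry: HIT. Next use of cherry: step 9. Cache: [cherry kiwi]
  9. access cherry: HIT. Next use of cherry: step 13. Cache: [cherry kiwi]
  10. access bat: MISS. Cache: [cherry kiwi bat]
  11. access bat: HIT. Next use of bat: step 16. Cache: [cherry kiwi bat]
  12. access lemon: MISS. Cache: [cherry kiwi bat lemon]
  13. access cherry: HIT. Next use of cherry: never. Cache: [cherry kiwi bat lemon]
  14. access kiwi: HIT. Next use of kiwi: step 17. Cache: [cherry kiwi bat lemon]
  15. access elk: MISS. Cache: [cherry kiwi bat lemon elk]
  16. access bat: HIT. Next use of bat: step 18. Cache: [cherry kiwi bat lemon elk]
  17. access kiwi: HIT. Next use of kiwi: step 19. Cache: [cherry kiwi bat lemon elk]
  18. access bat: HIT. Next use of bat: step 22. Cache: [cherry kiwi bat lemon elk]
  19. access kiwi: HIT. Next use of kiwi: never. Cache: [cherry kiwi bat lemon elk]
  20. access lemon: HIT. Next use of lemon: step 23. Cache: [cherry kiwi bat lemon elk]
  21. access grape: MISS, evict cherry (next use: never). Cache: [kiwi bat lemon elk grape]
  22. access bat: HIT. Next use of bat: step 24. Cache: [kiwi bat lemon elk grape]
  23. access lemon: HIT. Next use of lemon: never. Cache: [kiwi bat lemon elk grape]
  24. access bat: HIT. Next use of bat: never. Cache: [kiwi bat lemon elk grape]
Total: 18 hits, 6 misses, 1 evictions

Answer: 1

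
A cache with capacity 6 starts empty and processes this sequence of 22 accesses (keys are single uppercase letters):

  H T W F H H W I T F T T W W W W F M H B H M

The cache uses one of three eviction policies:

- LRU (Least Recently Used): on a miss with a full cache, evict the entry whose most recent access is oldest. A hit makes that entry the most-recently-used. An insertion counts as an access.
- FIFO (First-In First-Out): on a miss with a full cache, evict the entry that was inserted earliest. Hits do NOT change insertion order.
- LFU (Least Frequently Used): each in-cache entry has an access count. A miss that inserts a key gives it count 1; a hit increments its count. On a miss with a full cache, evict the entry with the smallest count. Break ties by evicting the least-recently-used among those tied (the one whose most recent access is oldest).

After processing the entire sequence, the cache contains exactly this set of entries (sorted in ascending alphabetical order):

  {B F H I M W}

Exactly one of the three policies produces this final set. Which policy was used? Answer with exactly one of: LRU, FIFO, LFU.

Simulating under each policy and comparing final sets:
  LRU: final set = {B F H M T W} -> differs
  FIFO: final set = {B F H I M W} -> MATCHES target
  LFU: final set = {B F H M T W} -> differs
Only FIFO produces the target set.

Answer: FIFO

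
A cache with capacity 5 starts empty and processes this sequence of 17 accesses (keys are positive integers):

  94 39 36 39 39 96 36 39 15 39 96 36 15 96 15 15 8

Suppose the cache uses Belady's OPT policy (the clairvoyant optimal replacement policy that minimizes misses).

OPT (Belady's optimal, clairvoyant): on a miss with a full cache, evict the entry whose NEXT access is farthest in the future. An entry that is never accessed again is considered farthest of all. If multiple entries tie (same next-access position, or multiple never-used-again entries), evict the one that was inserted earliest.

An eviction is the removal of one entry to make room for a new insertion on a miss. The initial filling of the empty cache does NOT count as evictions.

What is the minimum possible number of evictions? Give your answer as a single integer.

Answer: 1

Derivation:
OPT (Belady) simulation (capacity=5):
  1. access 94: MISS. Cache: [94]
  2. access 39: MISS. Cache: [94 39]
  3. access 36: MISS. Cache: [94 39 36]
  4. access 39: HIT. Next use of 39: step 5. Cache: [94 39 36]
  5. access 39: HIT. Next use of 39: step 8. Cache: [94 39 36]
  6. access 96: MISS. Cache: [94 39 36 96]
  7. access 36: HIT. Next use of 36: step 12. Cache: [94 39 36 96]
  8. access 39: HIT. Next use of 39: step 10. Cache: [94 39 36 96]
  9. access 15: MISS. Cache: [94 39 36 96 15]
  10. access 39: HIT. Next use of 39: never. Cache: [94 39 36 96 15]
  11. access 96: HIT. Next use of 96: step 14. Cache: [94 39 36 96 15]
  12. access 36: HIT. Next use of 36: never. Cache: [94 39 36 96 15]
  13. access 15: HIT. Next use of 15: step 15. Cache: [94 39 36 96 15]
  14. access 96: HIT. Next use of 96: never. Cache: [94 39 36 96 15]
  15. access 15: HIT. Next use of 15: step 16. Cache: [94 39 36 96 15]
  16. access 15: HIT. Next use of 15: never. Cache: [94 39 36 96 15]
  17. access 8: MISS, evict 94 (next use: never). Cache: [39 36 96 15 8]
Total: 11 hits, 6 misses, 1 evictions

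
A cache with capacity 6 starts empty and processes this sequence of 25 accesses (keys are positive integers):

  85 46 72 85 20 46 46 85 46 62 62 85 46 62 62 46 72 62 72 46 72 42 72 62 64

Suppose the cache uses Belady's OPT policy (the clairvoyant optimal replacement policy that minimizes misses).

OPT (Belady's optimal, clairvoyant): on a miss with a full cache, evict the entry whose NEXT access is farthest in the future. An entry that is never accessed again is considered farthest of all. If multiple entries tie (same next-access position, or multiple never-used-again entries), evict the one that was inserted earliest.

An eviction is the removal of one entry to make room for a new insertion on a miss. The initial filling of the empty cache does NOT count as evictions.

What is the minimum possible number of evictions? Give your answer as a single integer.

Answer: 1

Derivation:
OPT (Belady) simulation (capacity=6):
  1. access 85: MISS. Cache: [85]
  2. access 46: MISS. Cache: [85 46]
  3. access 72: MISS. Cache: [85 46 72]
  4. access 85: HIT. Next use of 85: step 8. Cache: [85 46 72]
  5. access 20: MISS. Cache: [85 46 72 20]
  6. access 46: HIT. Next use of 46: step 7. Cache: [85 46 72 20]
  7. access 46: HIT. Next use of 46: step 9. Cache: [85 46 72 20]
  8. access 85: HIT. Next use of 85: step 12. Cache: [85 46 72 20]
  9. access 46: HIT. Next use of 46: step 13. Cache: [85 46 72 20]
  10. access 62: MISS. Cache: [85 46 72 20 62]
  11. access 62: HIT. Next use of 62: step 14. Cache: [85 46 72 20 62]
  12. access 85: HIT. Next use of 85: never. Cache: [85 46 72 20 62]
  13. access 46: HIT. Next use of 46: step 16. Cache: [85 46 72 20 62]
  14. access 62: HIT. Next use of 62: step 15. Cache: [85 46 72 20 62]
  15. access 62: HIT. Next use of 62: step 18. Cache: [85 46 72 20 62]
  16. access 46: HIT. Next use of 46: step 20. Cache: [85 46 72 20 62]
  17. access 72: HIT. Next use of 72: step 19. Cache: [85 46 72 20 62]
  18. access 62: HIT. Next use of 62: step 24. Cache: [85 46 72 20 62]
  19. access 72: HIT. Next use of 72: step 21. Cache: [85 46 72 20 62]
  20. access 46: HIT. Next use of 46: never. Cache: [85 46 72 20 62]
  21. access 72: HIT. Next use of 72: step 23. Cache: [85 46 72 20 62]
  22. access 42: MISS. Cache: [85 46 72 20 62 42]
  23. access 72: HIT. Next use of 72: never. Cache: [85 46 72 20 62 42]
  24. access 62: HIT. Next use of 62: never. Cache: [85 46 72 20 62 42]
  25. access 64: MISS, evict 85 (next use: never). Cache: [46 72 20 62 42 64]
Total: 18 hits, 7 misses, 1 evictions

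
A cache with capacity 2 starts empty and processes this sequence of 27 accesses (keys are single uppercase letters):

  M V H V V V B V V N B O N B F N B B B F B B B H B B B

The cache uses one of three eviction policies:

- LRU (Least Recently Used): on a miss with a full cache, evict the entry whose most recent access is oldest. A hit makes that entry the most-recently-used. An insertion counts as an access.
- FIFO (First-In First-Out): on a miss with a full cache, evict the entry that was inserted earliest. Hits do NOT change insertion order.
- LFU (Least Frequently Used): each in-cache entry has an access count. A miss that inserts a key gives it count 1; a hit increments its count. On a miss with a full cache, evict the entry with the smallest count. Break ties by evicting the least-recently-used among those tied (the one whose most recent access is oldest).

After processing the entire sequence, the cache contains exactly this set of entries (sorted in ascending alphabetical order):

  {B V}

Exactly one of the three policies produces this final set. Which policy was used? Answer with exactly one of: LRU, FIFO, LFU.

Answer: LFU

Derivation:
Simulating under each policy and comparing final sets:
  LRU: final set = {B H} -> differs
  FIFO: final set = {B H} -> differs
  LFU: final set = {B V} -> MATCHES target
Only LFU produces the target set.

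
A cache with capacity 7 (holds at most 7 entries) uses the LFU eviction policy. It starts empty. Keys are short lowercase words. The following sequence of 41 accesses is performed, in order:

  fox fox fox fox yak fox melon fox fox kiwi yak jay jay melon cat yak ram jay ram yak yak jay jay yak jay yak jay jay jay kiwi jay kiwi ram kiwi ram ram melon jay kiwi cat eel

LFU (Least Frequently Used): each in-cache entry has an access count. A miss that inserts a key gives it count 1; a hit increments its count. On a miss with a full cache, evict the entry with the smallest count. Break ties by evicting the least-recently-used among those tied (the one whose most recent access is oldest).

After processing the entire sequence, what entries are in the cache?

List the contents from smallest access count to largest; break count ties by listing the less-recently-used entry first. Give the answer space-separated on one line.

Answer: eel melon ram kiwi fox yak jay

Derivation:
LFU simulation (capacity=7):
  1. access fox: MISS. Cache: [fox(c=1)]
  2. access fox: HIT, count now 2. Cache: [fox(c=2)]
  3. access fox: HIT, count now 3. Cache: [fox(c=3)]
  4. access fox: HIT, count now 4. Cache: [fox(c=4)]
  5. access yak: MISS. Cache: [yak(c=1) fox(c=4)]
  6. access fox: HIT, count now 5. Cache: [yak(c=1) fox(c=5)]
  7. access melon: MISS. Cache: [yak(c=1) melon(c=1) fox(c=5)]
  8. access fox: HIT, count now 6. Cache: [yak(c=1) melon(c=1) fox(c=6)]
  9. access fox: HIT, count now 7. Cache: [yak(c=1) melon(c=1) fox(c=7)]
  10. access kiwi: MISS. Cache: [yak(c=1) melon(c=1) kiwi(c=1) fox(c=7)]
  11. access yak: HIT, count now 2. Cache: [melon(c=1) kiwi(c=1) yak(c=2) fox(c=7)]
  12. access jay: MISS. Cache: [melon(c=1) kiwi(c=1) jay(c=1) yak(c=2) fox(c=7)]
  13. access jay: HIT, count now 2. Cache: [melon(c=1) kiwi(c=1) yak(c=2) jay(c=2) fox(c=7)]
  14. access melon: HIT, count now 2. Cache: [kiwi(c=1) yak(c=2) jay(c=2) melon(c=2) fox(c=7)]
  15. access cat: MISS. Cache: [kiwi(c=1) cat(c=1) yak(c=2) jay(c=2) melon(c=2) fox(c=7)]
  16. access yak: HIT, count now 3. Cache: [kiwi(c=1) cat(c=1) jay(c=2) melon(c=2) yak(c=3) fox(c=7)]
  17. access ram: MISS. Cache: [kiwi(c=1) cat(c=1) ram(c=1) jay(c=2) melon(c=2) yak(c=3) fox(c=7)]
  18. access jay: HIT, count now 3. Cache: [kiwi(c=1) cat(c=1) ram(c=1) melon(c=2) yak(c=3) jay(c=3) fox(c=7)]
  19. access ram: HIT, count now 2. Cache: [kiwi(c=1) cat(c=1) melon(c=2) ram(c=2) yak(c=3) jay(c=3) fox(c=7)]
  20. access yak: HIT, count now 4. Cache: [kiwi(c=1) cat(c=1) melon(c=2) ram(c=2) jay(c=3) yak(c=4) fox(c=7)]
  21. access yak: HIT, count now 5. Cache: [kiwi(c=1) cat(c=1) melon(c=2) ram(c=2) jay(c=3) yak(c=5) fox(c=7)]
  22. access jay: HIT, count now 4. Cache: [kiwi(c=1) cat(c=1) melon(c=2) ram(c=2) jay(c=4) yak(c=5) fox(c=7)]
  23. access jay: HIT, count now 5. Cache: [kiwi(c=1) cat(c=1) melon(c=2) ram(c=2) yak(c=5) jay(c=5) fox(c=7)]
  24. access yak: HIT, count now 6. Cache: [kiwi(c=1) cat(c=1) melon(c=2) ram(c=2) jay(c=5) yak(c=6) fox(c=7)]
  25. access jay: HIT, count now 6. Cache: [kiwi(c=1) cat(c=1) melon(c=2) ram(c=2) yak(c=6) jay(c=6) fox(c=7)]
  26. access yak: HIT, count now 7. Cache: [kiwi(c=1) cat(c=1) melon(c=2) ram(c=2) jay(c=6) fox(c=7) yak(c=7)]
  27. access jay: HIT, count now 7. Cache: [kiwi(c=1) cat(c=1) melon(c=2) ram(c=2) fox(c=7) yak(c=7) jay(c=7)]
  28. access jay: HIT, count now 8. Cache: [kiwi(c=1) cat(c=1) melon(c=2) ram(c=2) fox(c=7) yak(c=7) jay(c=8)]
  29. access jay: HIT, count now 9. Cache: [kiwi(c=1) cat(c=1) melon(c=2) ram(c=2) fox(c=7) yak(c=7) jay(c=9)]
  30. access kiwi: HIT, count now 2. Cache: [cat(c=1) melon(c=2) ram(c=2) kiwi(c=2) fox(c=7) yak(c=7) jay(c=9)]
  31. access jay: HIT, count now 10. Cache: [cat(c=1) melon(c=2) ram(c=2) kiwi(c=2) fox(c=7) yak(c=7) jay(c=10)]
  32. access kiwi: HIT, count now 3. Cache: [cat(c=1) melon(c=2) ram(c=2) kiwi(c=3) fox(c=7) yak(c=7) jay(c=10)]
  33. access ram: HIT, count now 3. Cache: [cat(c=1) melon(c=2) kiwi(c=3) ram(c=3) fox(c=7) yak(c=7) jay(c=10)]
  34. access kiwi: HIT, count now 4. Cache: [cat(c=1) melon(c=2) ram(c=3) kiwi(c=4) fox(c=7) yak(c=7) jay(c=10)]
  35. access ram: HIT, count now 4. Cache: [cat(c=1) melon(c=2) kiwi(c=4) ram(c=4) fox(c=7) yak(c=7) jay(c=10)]
  36. access ram: HIT, count now 5. Cache: [cat(c=1) melon(c=2) kiwi(c=4) ram(c=5) fox(c=7) yak(c=7) jay(c=10)]
  37. access melon: HIT, count now 3. Cache: [cat(c=1) melon(c=3) kiwi(c=4) ram(c=5) fox(c=7) yak(c=7) jay(c=10)]
  38. access jay: HIT, count now 11. Cache: [cat(c=1) melon(c=3) kiwi(c=4) ram(c=5) fox(c=7) yak(c=7) jay(c=11)]
  39. access kiwi: HIT, count now 5. Cache: [cat(c=1) melon(c=3) ram(c=5) kiwi(c=5) fox(c=7) yak(c=7) jay(c=11)]
  40. access cat: HIT, count now 2. Cache: [cat(c=2) melon(c=3) ram(c=5) kiwi(c=5) fox(c=7) yak(c=7) jay(c=11)]
  41. access eel: MISS, evict cat(c=2). Cache: [eel(c=1) melon(c=3) ram(c=5) kiwi(c=5) fox(c=7) yak(c=7) jay(c=11)]
Total: 33 hits, 8 misses, 1 evictions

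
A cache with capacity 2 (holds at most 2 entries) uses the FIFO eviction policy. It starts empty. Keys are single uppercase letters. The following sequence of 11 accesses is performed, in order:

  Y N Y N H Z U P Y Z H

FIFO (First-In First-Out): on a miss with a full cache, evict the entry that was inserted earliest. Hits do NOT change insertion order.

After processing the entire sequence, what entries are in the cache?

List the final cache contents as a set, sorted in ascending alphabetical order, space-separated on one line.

Answer: H Z

Derivation:
FIFO simulation (capacity=2):
  1. access Y: MISS. Cache (old->new): [Y]
  2. access N: MISS. Cache (old->new): [Y N]
  3. access Y: HIT. Cache (old->new): [Y N]
  4. access N: HIT. Cache (old->new): [Y N]
  5. access H: MISS, evict Y. Cache (old->new): [N H]
  6. access Z: MISS, evict N. Cache (old->new): [H Z]
  7. access U: MISS, evict H. Cache (old->new): [Z U]
  8. access P: MISS, evict Z. Cache (old->new): [U P]
  9. access Y: MISS, evict U. Cache (old->new): [P Y]
  10. access Z: MISS, evict P. Cache (old->new): [Y Z]
  11. access H: MISS, evict Y. Cache (old->new): [Z H]
Total: 2 hits, 9 misses, 7 evictions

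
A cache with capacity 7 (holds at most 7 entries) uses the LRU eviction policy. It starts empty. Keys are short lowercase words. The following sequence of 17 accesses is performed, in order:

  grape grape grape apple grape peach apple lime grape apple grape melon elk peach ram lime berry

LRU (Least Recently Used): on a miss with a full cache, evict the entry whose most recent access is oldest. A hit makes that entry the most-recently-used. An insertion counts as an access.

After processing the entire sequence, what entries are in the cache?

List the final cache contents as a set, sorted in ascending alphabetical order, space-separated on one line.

LRU simulation (capacity=7):
  1. access grape: MISS. Cache (LRU->MRU): [grape]
  2. access grape: HIT. Cache (LRU->MRU): [grape]
  3. access grape: HIT. Cache (LRU->MRU): [grape]
  4. access apple: MISS. Cache (LRU->MRU): [grape apple]
  5. access grape: HIT. Cache (LRU->MRU): [apple grape]
  6. access peach: MISS. Cache (LRU->MRU): [apple grape peach]
  7. access apple: HIT. Cache (LRU->MRU): [grape peach apple]
  8. access lime: MISS. Cache (LRU->MRU): [grape peach apple lime]
  9. access grape: HIT. Cache (LRU->MRU): [peach apple lime grape]
  10. access apple: HIT. Cache (LRU->MRU): [peach lime grape apple]
  11. access grape: HIT. Cache (LRU->MRU): [peach lime apple grape]
  12. access melon: MISS. Cache (LRU->MRU): [peach lime apple grape melon]
  13. access elk: MISS. Cache (LRU->MRU): [peach lime apple grape melon elk]
  14. access peach: HIT. Cache (LRU->MRU): [lime apple grape melon elk peach]
  15. access ram: MISS. Cache (LRU->MRU): [lime apple grape melon elk peach ram]
  16. access lime: HIT. Cache (LRU->MRU): [apple grape melon elk peach ram lime]
  17. access berry: MISS, evict apple. Cache (LRU->MRU): [grape melon elk peach ram lime berry]
Total: 9 hits, 8 misses, 1 evictions

Answer: berry elk grape lime melon peach ram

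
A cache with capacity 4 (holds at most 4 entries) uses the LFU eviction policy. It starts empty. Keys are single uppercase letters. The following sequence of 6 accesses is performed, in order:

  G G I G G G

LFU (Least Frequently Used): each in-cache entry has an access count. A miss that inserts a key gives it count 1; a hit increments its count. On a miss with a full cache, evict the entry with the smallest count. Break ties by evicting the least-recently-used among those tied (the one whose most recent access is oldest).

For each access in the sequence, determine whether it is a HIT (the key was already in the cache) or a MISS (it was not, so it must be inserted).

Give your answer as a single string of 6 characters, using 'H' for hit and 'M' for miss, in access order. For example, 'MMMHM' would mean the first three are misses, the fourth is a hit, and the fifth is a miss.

Answer: MHMHHH

Derivation:
LFU simulation (capacity=4):
  1. access G: MISS. Cache: [G(c=1)]
  2. access G: HIT, count now 2. Cache: [G(c=2)]
  3. access I: MISS. Cache: [I(c=1) G(c=2)]
  4. access G: HIT, count now 3. Cache: [I(c=1) G(c=3)]
  5. access G: HIT, count now 4. Cache: [I(c=1) G(c=4)]
  6. access G: HIT, count now 5. Cache: [I(c=1) G(c=5)]
Total: 4 hits, 2 misses, 0 evictions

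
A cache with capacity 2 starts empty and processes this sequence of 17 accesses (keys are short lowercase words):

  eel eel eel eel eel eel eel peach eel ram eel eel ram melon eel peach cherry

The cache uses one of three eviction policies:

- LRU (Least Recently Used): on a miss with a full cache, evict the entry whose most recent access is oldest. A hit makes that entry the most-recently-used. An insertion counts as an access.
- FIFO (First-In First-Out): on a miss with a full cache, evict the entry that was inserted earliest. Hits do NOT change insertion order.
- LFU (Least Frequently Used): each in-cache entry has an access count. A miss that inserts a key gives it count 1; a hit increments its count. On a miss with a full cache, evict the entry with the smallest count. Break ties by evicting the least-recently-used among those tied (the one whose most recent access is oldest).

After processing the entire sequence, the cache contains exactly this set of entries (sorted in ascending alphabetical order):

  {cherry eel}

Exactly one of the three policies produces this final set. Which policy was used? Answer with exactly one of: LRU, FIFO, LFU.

Simulating under each policy and comparing final sets:
  LRU: final set = {cherry peach} -> differs
  FIFO: final set = {cherry peach} -> differs
  LFU: final set = {cherry eel} -> MATCHES target
Only LFU produces the target set.

Answer: LFU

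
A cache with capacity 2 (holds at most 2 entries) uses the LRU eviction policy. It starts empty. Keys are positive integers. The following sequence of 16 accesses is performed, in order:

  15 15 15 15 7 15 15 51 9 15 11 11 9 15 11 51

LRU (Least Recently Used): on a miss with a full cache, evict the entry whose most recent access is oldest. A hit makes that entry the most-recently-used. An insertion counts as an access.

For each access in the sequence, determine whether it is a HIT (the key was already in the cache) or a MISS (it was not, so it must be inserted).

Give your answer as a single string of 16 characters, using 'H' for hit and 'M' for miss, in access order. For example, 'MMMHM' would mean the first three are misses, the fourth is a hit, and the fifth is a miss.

Answer: MHHHMHHMMMMHMMMM

Derivation:
LRU simulation (capacity=2):
  1. access 15: MISS. Cache (LRU->MRU): [15]
  2. access 15: HIT. Cache (LRU->MRU): [15]
  3. access 15: HIT. Cache (LRU->MRU): [15]
  4. access 15: HIT. Cache (LRU->MRU): [15]
  5. access 7: MISS. Cache (LRU->MRU): [15 7]
  6. access 15: HIT. Cache (LRU->MRU): [7 15]
  7. access 15: HIT. Cache (LRU->MRU): [7 15]
  8. access 51: MISS, evict 7. Cache (LRU->MRU): [15 51]
  9. access 9: MISS, evict 15. Cache (LRU->MRU): [51 9]
  10. access 15: MISS, evict 51. Cache (LRU->MRU): [9 15]
  11. access 11: MISS, evict 9. Cache (LRU->MRU): [15 11]
  12. access 11: HIT. Cache (LRU->MRU): [15 11]
  13. access 9: MISS, evict 15. Cache (LRU->MRU): [11 9]
  14. access 15: MISS, evict 11. Cache (LRU->MRU): [9 15]
  15. access 11: MISS, evict 9. Cache (LRU->MRU): [15 11]
  16. access 51: MISS, evict 15. Cache (LRU->MRU): [11 51]
Total: 6 hits, 10 misses, 8 evictions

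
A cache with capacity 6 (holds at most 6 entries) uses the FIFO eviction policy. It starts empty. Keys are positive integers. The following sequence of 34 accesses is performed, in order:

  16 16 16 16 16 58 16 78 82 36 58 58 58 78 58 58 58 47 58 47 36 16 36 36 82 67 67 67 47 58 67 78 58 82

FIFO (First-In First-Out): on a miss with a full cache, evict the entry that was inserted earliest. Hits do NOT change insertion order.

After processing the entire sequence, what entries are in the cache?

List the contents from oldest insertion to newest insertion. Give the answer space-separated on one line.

FIFO simulation (capacity=6):
  1. access 16: MISS. Cache (old->new): [16]
  2. access 16: HIT. Cache (old->new): [16]
  3. access 16: HIT. Cache (old->new): [16]
  4. access 16: HIT. Cache (old->new): [16]
  5. access 16: HIT. Cache (old->new): [16]
  6. access 58: MISS. Cache (old->new): [16 58]
  7. access 16: HIT. Cache (old->new): [16 58]
  8. access 78: MISS. Cache (old->new): [16 58 78]
  9. access 82: MISS. Cache (old->new): [16 58 78 82]
  10. access 36: MISS. Cache (old->new): [16 58 78 82 36]
  11. access 58: HIT. Cache (old->new): [16 58 78 82 36]
  12. access 58: HIT. Cache (old->new): [16 58 78 82 36]
  13. access 58: HIT. Cache (old->new): [16 58 78 82 36]
  14. access 78: HIT. Cache (old->new): [16 58 78 82 36]
  15. access 58: HIT. Cache (old->new): [16 58 78 82 36]
  16. access 58: HIT. Cache (old->new): [16 58 78 82 36]
  17. access 58: HIT. Cache (old->new): [16 58 78 82 36]
  18. access 47: MISS. Cache (old->new): [16 58 78 82 36 47]
  19. access 58: HIT. Cache (old->new): [16 58 78 82 36 47]
  20. access 47: HIT. Cache (old->new): [16 58 78 82 36 47]
  21. access 36: HIT. Cache (old->new): [16 58 78 82 36 47]
  22. access 16: HIT. Cache (old->new): [16 58 78 82 36 47]
  23. access 36: HIT. Cache (old->new): [16 58 78 82 36 47]
  24. access 36: HIT. Cache (old->new): [16 58 78 82 36 47]
  25. access 82: HIT. Cache (old->new): [16 58 78 82 36 47]
  26. access 67: MISS, evict 16. Cache (old->new): [58 78 82 36 47 67]
  27. access 67: HIT. Cache (old->new): [58 78 82 36 47 67]
  28. access 67: HIT. Cache (old->new): [58 78 82 36 47 67]
  29. access 47: HIT. Cache (old->new): [58 78 82 36 47 67]
  30. access 58: HIT. Cache (old->new): [58 78 82 36 47 67]
  31. access 67: HIT. Cache (old->new): [58 78 82 36 47 67]
  32. access 78: HIT. Cache (old->new): [58 78 82 36 47 67]
  33. access 58: HIT. Cache (old->new): [58 78 82 36 47 67]
  34. access 82: HIT. Cache (old->new): [58 78 82 36 47 67]
Total: 27 hits, 7 misses, 1 evictions

Answer: 58 78 82 36 47 67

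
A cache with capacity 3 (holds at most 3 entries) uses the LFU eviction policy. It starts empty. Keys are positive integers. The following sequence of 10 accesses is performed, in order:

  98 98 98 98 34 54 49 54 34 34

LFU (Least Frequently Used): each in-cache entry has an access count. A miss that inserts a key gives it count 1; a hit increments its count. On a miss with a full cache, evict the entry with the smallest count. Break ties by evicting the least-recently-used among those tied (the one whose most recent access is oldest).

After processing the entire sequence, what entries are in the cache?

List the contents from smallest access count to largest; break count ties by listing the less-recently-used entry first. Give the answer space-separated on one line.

Answer: 54 34 98

Derivation:
LFU simulation (capacity=3):
  1. access 98: MISS. Cache: [98(c=1)]
  2. access 98: HIT, count now 2. Cache: [98(c=2)]
  3. access 98: HIT, count now 3. Cache: [98(c=3)]
  4. access 98: HIT, count now 4. Cache: [98(c=4)]
  5. access 34: MISS. Cache: [34(c=1) 98(c=4)]
  6. access 54: MISS. Cache: [34(c=1) 54(c=1) 98(c=4)]
  7. access 49: MISS, evict 34(c=1). Cache: [54(c=1) 49(c=1) 98(c=4)]
  8. access 54: HIT, count now 2. Cache: [49(c=1) 54(c=2) 98(c=4)]
  9. access 34: MISS, evict 49(c=1). Cache: [34(c=1) 54(c=2) 98(c=4)]
  10. access 34: HIT, count now 2. Cache: [54(c=2) 34(c=2) 98(c=4)]
Total: 5 hits, 5 misses, 2 evictions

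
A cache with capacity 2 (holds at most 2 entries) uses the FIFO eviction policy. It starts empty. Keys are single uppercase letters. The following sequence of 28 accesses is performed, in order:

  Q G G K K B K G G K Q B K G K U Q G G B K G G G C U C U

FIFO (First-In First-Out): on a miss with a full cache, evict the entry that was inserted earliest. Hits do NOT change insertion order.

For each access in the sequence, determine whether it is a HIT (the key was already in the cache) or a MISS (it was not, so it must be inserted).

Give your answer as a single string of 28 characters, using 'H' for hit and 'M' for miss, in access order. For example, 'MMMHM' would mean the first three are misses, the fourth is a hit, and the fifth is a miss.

Answer: MMHMHMHMHMMMMMHMMMHMMMHHMMHH

Derivation:
FIFO simulation (capacity=2):
  1. access Q: MISS. Cache (old->new): [Q]
  2. access G: MISS. Cache (old->new): [Q G]
  3. access G: HIT. Cache (old->new): [Q G]
  4. access K: MISS, evict Q. Cache (old->new): [G K]
  5. access K: HIT. Cache (old->new): [G K]
  6. access B: MISS, evict G. Cache (old->new): [K B]
  7. access K: HIT. Cache (old->new): [K B]
  8. access G: MISS, evict K. Cache (old->new): [B G]
  9. access G: HIT. Cache (old->new): [B G]
  10. access K: MISS, evict B. Cache (old->new): [G K]
  11. access Q: MISS, evict G. Cache (old->new): [K Q]
  12. access B: MISS, evict K. Cache (old->new): [Q B]
  13. access K: MISS, evict Q. Cache (old->new): [B K]
  14. access G: MISS, evict B. Cache (old->new): [K G]
  15. access K: HIT. Cache (old->new): [K G]
  16. access U: MISS, evict K. Cache (old->new): [G U]
  17. access Q: MISS, evict G. Cache (old->new): [U Q]
  18. access G: MISS, evict U. Cache (old->new): [Q G]
  19. access G: HIT. Cache (old->new): [Q G]
  20. access B: MISS, evict Q. Cache (old->new): [G B]
  21. access K: MISS, evict G. Cache (old->new): [B K]
  22. access G: MISS, evict B. Cache (old->new): [K G]
  23. access G: HIT. Cache (old->new): [K G]
  24. access G: HIT. Cache (old->new): [K G]
  25. access C: MISS, evict K. Cache (old->new): [G C]
  26. access U: MISS, evict G. Cache (old->new): [C U]
  27. access C: HIT. Cache (old->new): [C U]
  28. access U: HIT. Cache (old->new): [C U]
Total: 10 hits, 18 misses, 16 evictions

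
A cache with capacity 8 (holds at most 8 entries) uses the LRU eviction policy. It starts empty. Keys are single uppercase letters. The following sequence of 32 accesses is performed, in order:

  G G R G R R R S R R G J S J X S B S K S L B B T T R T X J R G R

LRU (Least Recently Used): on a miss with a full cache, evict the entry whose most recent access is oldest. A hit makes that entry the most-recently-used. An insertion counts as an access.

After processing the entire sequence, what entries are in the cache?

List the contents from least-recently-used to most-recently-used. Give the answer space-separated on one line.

LRU simulation (capacity=8):
  1. access G: MISS. Cache (LRU->MRU): [G]
  2. access G: HIT. Cache (LRU->MRU): [G]
  3. access R: MISS. Cache (LRU->MRU): [G R]
  4. access G: HIT. Cache (LRU->MRU): [R G]
  5. access R: HIT. Cache (LRU->MRU): [G R]
  6. access R: HIT. Cache (LRU->MRU): [G R]
  7. access R: HIT. Cache (LRU->MRU): [G R]
  8. access S: MISS. Cache (LRU->MRU): [G R S]
  9. access R: HIT. Cache (LRU->MRU): [G S R]
  10. access R: HIT. Cache (LRU->MRU): [G S R]
  11. access G: HIT. Cache (LRU->MRU): [S R G]
  12. access J: MISS. Cache (LRU->MRU): [S R G J]
  13. access S: HIT. Cache (LRU->MRU): [R G J S]
  14. access J: HIT. Cache (LRU->MRU): [R G S J]
  15. access X: MISS. Cache (LRU->MRU): [R G S J X]
  16. access S: HIT. Cache (LRU->MRU): [R G J X S]
  17. access B: MISS. Cache (LRU->MRU): [R G J X S B]
  18. access S: HIT. Cache (LRU->MRU): [R G J X B S]
  19. access K: MISS. Cache (LRU->MRU): [R G J X B S K]
  20. access S: HIT. Cache (LRU->MRU): [R G J X B K S]
  21. access L: MISS. Cache (LRU->MRU): [R G J X B K S L]
  22. access B: HIT. Cache (LRU->MRU): [R G J X K S L B]
  23. access B: HIT. Cache (LRU->MRU): [R G J X K S L B]
  24. access T: MISS, evict R. Cache (LRU->MRU): [G J X K S L B T]
  25. access T: HIT. Cache (LRU->MRU): [G J X K S L B T]
  26. access R: MISS, evict G. Cache (LRU->MRU): [J X K S L B T R]
  27. access T: HIT. Cache (LRU->MRU): [J X K S L B R T]
  28. access X: HIT. Cache (LRU->MRU): [J K S L B R T X]
  29. access J: HIT. Cache (LRU->MRU): [K S L B R T X J]
  30. access R: HIT. Cache (LRU->MRU): [K S L B T X J R]
  31. access G: MISS, evict K. Cache (LRU->MRU): [S L B T X J R G]
  32. access R: HIT. Cache (LRU->MRU): [S L B T X J G R]
Total: 21 hits, 11 misses, 3 evictions

Answer: S L B T X J G R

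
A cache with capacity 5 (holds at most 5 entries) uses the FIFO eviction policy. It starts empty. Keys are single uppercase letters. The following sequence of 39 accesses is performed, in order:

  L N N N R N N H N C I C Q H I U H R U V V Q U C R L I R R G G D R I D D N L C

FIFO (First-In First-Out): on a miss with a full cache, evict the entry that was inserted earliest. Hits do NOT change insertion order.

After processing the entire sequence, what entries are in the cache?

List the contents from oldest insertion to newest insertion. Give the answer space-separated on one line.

FIFO simulation (capacity=5):
  1. access L: MISS. Cache (old->new): [L]
  2. access N: MISS. Cache (old->new): [L N]
  3. access N: HIT. Cache (old->new): [L N]
  4. access N: HIT. Cache (old->new): [L N]
  5. access R: MISS. Cache (old->new): [L N R]
  6. access N: HIT. Cache (old->new): [L N R]
  7. access N: HIT. Cache (old->new): [L N R]
  8. access H: MISS. Cache (old->new): [L N R H]
  9. access N: HIT. Cache (old->new): [L N R H]
  10. access C: MISS. Cache (old->new): [L N R H C]
  11. access I: MISS, evict L. Cache (old->new): [N R H C I]
  12. access C: HIT. Cache (old->new): [N R H C I]
  13. access Q: MISS, evict N. Cache (old->new): [R H C I Q]
  14. access H: HIT. Cache (old->new): [R H C I Q]
  15. access I: HIT. Cache (old->new): [R H C I Q]
  16. access U: MISS, evict R. Cache (old->new): [H C I Q U]
  17. access H: HIT. Cache (old->new): [H C I Q U]
  18. access R: MISS, evict H. Cache (old->new): [C I Q U R]
  19. access U: HIT. Cache (old->new): [C I Q U R]
  20. access V: MISS, evict C. Cache (old->new): [I Q U R V]
  21. access V: HIT. Cache (old->new): [I Q U R V]
  22. access Q: HIT. Cache (old->new): [I Q U R V]
  23. access U: HIT. Cache (old->new): [I Q U R V]
  24. access C: MISS, evict I. Cache (old->new): [Q U R V C]
  25. access R: HIT. Cache (old->new): [Q U R V C]
  26. access L: MISS, evict Q. Cache (old->new): [U R V C L]
  27. access I: MISS, evict U. Cache (old->new): [R V C L I]
  28. access R: HIT. Cache (old->new): [R V C L I]
  29. access R: HIT. Cache (old->new): [R V C L I]
  30. access G: MISS, evict R. Cache (old->new): [V C L I G]
  31. access G: HIT. Cache (old->new): [V C L I G]
  32. access D: MISS, evict V. Cache (old->new): [C L I G D]
  33. access R: MISS, evict C. Cache (old->new): [L I G D R]
  34. access I: HIT. Cache (old->new): [L I G D R]
  35. access D: HIT. Cache (old->new): [L I G D R]
  36. access D: HIT. Cache (old->new): [L I G D R]
  37. access N: MISS, evict L. Cache (old->new): [I G D R N]
  38. access L: MISS, evict I. Cache (old->new): [G D R N L]
  39. access C: MISS, evict G. Cache (old->new): [D R N L C]
Total: 20 hits, 19 misses, 14 evictions

Answer: D R N L C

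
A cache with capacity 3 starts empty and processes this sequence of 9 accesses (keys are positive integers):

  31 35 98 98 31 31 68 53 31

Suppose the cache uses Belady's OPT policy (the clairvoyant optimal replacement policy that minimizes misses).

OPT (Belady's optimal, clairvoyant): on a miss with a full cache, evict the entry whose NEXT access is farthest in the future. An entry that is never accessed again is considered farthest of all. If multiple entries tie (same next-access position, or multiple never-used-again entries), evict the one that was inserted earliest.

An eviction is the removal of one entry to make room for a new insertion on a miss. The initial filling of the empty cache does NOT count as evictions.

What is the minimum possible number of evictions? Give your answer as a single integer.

Answer: 2

Derivation:
OPT (Belady) simulation (capacity=3):
  1. access 31: MISS. Cache: [31]
  2. access 35: MISS. Cache: [31 35]
  3. access 98: MISS. Cache: [31 35 98]
  4. access 98: HIT. Next use of 98: never. Cache: [31 35 98]
  5. access 31: HIT. Next use of 31: step 6. Cache: [31 35 98]
  6. access 31: HIT. Next use of 31: step 9. Cache: [31 35 98]
  7. access 68: MISS, evict 35 (next use: never). Cache: [31 98 68]
  8. access 53: MISS, evict 98 (next use: never). Cache: [31 68 53]
  9. access 31: HIT. Next use of 31: never. Cache: [31 68 53]
Total: 4 hits, 5 misses, 2 evictions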